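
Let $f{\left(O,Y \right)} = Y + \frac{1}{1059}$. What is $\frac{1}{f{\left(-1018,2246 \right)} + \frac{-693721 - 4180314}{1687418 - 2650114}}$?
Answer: $\frac{1019495064}{2294948479505} \approx 0.00044423$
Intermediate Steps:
$f{\left(O,Y \right)} = \frac{1}{1059} + Y$ ($f{\left(O,Y \right)} = Y + \frac{1}{1059} = \frac{1}{1059} + Y$)
$\frac{1}{f{\left(-1018,2246 \right)} + \frac{-693721 - 4180314}{1687418 - 2650114}} = \frac{1}{\left(\frac{1}{1059} + 2246\right) + \frac{-693721 - 4180314}{1687418 - 2650114}} = \frac{1}{\frac{2378515}{1059} - \frac{4874035}{-962696}} = \frac{1}{\frac{2378515}{1059} - - \frac{4874035}{962696}} = \frac{1}{\frac{2378515}{1059} + \frac{4874035}{962696}} = \frac{1}{\frac{2294948479505}{1019495064}} = \frac{1019495064}{2294948479505}$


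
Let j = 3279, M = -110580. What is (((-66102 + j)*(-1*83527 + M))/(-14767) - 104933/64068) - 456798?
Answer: -1213444352242247/946092156 ≈ -1.2826e+6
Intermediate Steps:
(((-66102 + j)*(-1*83527 + M))/(-14767) - 104933/64068) - 456798 = (((-66102 + 3279)*(-1*83527 - 110580))/(-14767) - 104933/64068) - 456798 = (-62823*(-83527 - 110580)*(-1/14767) - 104933*1/64068) - 456798 = (-62823*(-194107)*(-1/14767) - 104933/64068) - 456798 = (12194384061*(-1/14767) - 104933/64068) - 456798 = (-12194384061/14767 - 104933/64068) - 456798 = -781271347565759/946092156 - 456798 = -1213444352242247/946092156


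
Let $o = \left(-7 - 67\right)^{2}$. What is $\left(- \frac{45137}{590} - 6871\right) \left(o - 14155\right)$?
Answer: $\frac{35575455333}{590} \approx 6.0297 \cdot 10^{7}$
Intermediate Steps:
$o = 5476$ ($o = \left(-74\right)^{2} = 5476$)
$\left(- \frac{45137}{590} - 6871\right) \left(o - 14155\right) = \left(- \frac{45137}{590} - 6871\right) \left(5476 - 14155\right) = \left(\left(-45137\right) \frac{1}{590} - 6871\right) \left(-8679\right) = \left(- \frac{45137}{590} - 6871\right) \left(-8679\right) = \left(- \frac{4099027}{590}\right) \left(-8679\right) = \frac{35575455333}{590}$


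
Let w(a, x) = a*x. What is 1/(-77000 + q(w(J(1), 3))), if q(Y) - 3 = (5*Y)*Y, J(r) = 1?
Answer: -1/76952 ≈ -1.2995e-5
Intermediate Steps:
q(Y) = 3 + 5*Y² (q(Y) = 3 + (5*Y)*Y = 3 + 5*Y²)
1/(-77000 + q(w(J(1), 3))) = 1/(-77000 + (3 + 5*(1*3)²)) = 1/(-77000 + (3 + 5*3²)) = 1/(-77000 + (3 + 5*9)) = 1/(-77000 + (3 + 45)) = 1/(-77000 + 48) = 1/(-76952) = -1/76952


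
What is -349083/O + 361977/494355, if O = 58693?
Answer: -50441803468/9671726005 ≈ -5.2154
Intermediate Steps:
-349083/O + 361977/494355 = -349083/58693 + 361977/494355 = -349083*1/58693 + 361977*(1/494355) = -349083/58693 + 120659/164785 = -50441803468/9671726005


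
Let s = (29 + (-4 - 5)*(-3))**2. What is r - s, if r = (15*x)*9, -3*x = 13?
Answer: -3721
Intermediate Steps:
x = -13/3 (x = -1/3*13 = -13/3 ≈ -4.3333)
r = -585 (r = (15*(-13/3))*9 = -65*9 = -585)
s = 3136 (s = (29 - 9*(-3))**2 = (29 + 27)**2 = 56**2 = 3136)
r - s = -585 - 1*3136 = -585 - 3136 = -3721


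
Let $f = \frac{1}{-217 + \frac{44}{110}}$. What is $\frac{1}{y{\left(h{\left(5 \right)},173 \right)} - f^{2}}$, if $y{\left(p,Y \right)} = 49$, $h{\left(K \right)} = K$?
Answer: $\frac{1172889}{57471536} \approx 0.020408$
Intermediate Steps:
$f = - \frac{5}{1083}$ ($f = \frac{1}{-217 + 44 \cdot \frac{1}{110}} = \frac{1}{-217 + \frac{2}{5}} = \frac{1}{- \frac{1083}{5}} = - \frac{5}{1083} \approx -0.0046168$)
$\frac{1}{y{\left(h{\left(5 \right)},173 \right)} - f^{2}} = \frac{1}{49 - \left(- \frac{5}{1083}\right)^{2}} = \frac{1}{49 - \frac{25}{1172889}} = \frac{1}{\frac{57471536}{1172889}} = \frac{1172889}{57471536}$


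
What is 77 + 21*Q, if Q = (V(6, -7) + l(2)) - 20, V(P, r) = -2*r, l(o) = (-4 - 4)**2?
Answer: 1295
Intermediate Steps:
l(o) = 64 (l(o) = (-8)**2 = 64)
Q = 58 (Q = (-2*(-7) + 64) - 20 = (14 + 64) - 20 = 78 - 20 = 58)
77 + 21*Q = 77 + 21*58 = 77 + 1218 = 1295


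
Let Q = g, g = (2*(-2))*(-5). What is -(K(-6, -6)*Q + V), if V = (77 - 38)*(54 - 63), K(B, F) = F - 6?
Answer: 591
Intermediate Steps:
K(B, F) = -6 + F
g = 20 (g = -4*(-5) = 20)
Q = 20
V = -351 (V = 39*(-9) = -351)
-(K(-6, -6)*Q + V) = -((-6 - 6)*20 - 351) = -(-12*20 - 351) = -(-240 - 351) = -1*(-591) = 591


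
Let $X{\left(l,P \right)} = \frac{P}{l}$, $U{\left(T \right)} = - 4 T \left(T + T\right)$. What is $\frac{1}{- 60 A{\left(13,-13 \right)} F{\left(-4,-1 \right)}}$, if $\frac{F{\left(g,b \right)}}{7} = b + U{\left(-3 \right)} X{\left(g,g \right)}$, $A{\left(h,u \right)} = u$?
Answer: $- \frac{1}{398580} \approx -2.5089 \cdot 10^{-6}$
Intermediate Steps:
$U{\left(T \right)} = - 8 T^{2}$ ($U{\left(T \right)} = - 4 T 2 T = - 8 T^{2}$)
$F{\left(g,b \right)} = -504 + 7 b$ ($F{\left(g,b \right)} = 7 \left(b + - 8 \left(-3\right)^{2} \frac{g}{g}\right) = 7 \left(b + \left(-8\right) 9 \cdot 1\right) = 7 \left(b - 72\right) = 7 \left(-72 + b\right) = -504 + 7 b$)
$\frac{1}{- 60 A{\left(13,-13 \right)} F{\left(-4,-1 \right)}} = \frac{1}{\left(-60\right) \left(-13\right) \left(-504 + 7 \left(-1\right)\right)} = \frac{1}{780 \left(-504 - 7\right)} = \frac{1}{780 \left(-511\right)} = \frac{1}{-398580} = - \frac{1}{398580}$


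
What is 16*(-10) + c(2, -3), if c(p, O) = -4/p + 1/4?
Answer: -647/4 ≈ -161.75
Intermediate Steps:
c(p, O) = ¼ - 4/p (c(p, O) = -4/p + 1*(¼) = -4/p + ¼ = ¼ - 4/p)
16*(-10) + c(2, -3) = 16*(-10) + (¼)*(-16 + 2)/2 = -160 + (¼)*(½)*(-14) = -160 - 7/4 = -647/4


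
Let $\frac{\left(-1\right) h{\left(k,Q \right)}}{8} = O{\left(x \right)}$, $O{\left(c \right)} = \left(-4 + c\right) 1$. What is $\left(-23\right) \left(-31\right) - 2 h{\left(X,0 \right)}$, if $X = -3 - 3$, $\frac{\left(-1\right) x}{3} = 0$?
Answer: $649$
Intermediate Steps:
$x = 0$ ($x = \left(-3\right) 0 = 0$)
$X = -6$
$O{\left(c \right)} = -4 + c$
$h{\left(k,Q \right)} = 32$ ($h{\left(k,Q \right)} = - 8 \left(-4 + 0\right) = \left(-8\right) \left(-4\right) = 32$)
$\left(-23\right) \left(-31\right) - 2 h{\left(X,0 \right)} = \left(-23\right) \left(-31\right) - 64 = 713 - 64 = 649$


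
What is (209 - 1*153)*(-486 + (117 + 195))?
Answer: -9744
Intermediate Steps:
(209 - 1*153)*(-486 + (117 + 195)) = (209 - 153)*(-486 + 312) = 56*(-174) = -9744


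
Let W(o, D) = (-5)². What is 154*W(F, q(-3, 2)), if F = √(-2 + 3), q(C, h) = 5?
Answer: 3850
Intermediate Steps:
F = 1 (F = √1 = 1)
W(o, D) = 25
154*W(F, q(-3, 2)) = 154*25 = 3850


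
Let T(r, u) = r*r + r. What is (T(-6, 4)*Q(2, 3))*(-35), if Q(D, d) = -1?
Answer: 1050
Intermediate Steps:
T(r, u) = r + r² (T(r, u) = r² + r = r + r²)
(T(-6, 4)*Q(2, 3))*(-35) = (-6*(1 - 6)*(-1))*(-35) = (-6*(-5)*(-1))*(-35) = (30*(-1))*(-35) = -30*(-35) = 1050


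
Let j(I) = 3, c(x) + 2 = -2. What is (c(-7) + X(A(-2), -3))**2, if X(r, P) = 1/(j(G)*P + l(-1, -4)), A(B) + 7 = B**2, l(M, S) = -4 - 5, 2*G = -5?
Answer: 5329/324 ≈ 16.448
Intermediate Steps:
G = -5/2 (G = (1/2)*(-5) = -5/2 ≈ -2.5000)
l(M, S) = -9
c(x) = -4 (c(x) = -2 - 2 = -4)
A(B) = -7 + B**2
X(r, P) = 1/(-9 + 3*P) (X(r, P) = 1/(3*P - 9) = 1/(-9 + 3*P))
(c(-7) + X(A(-2), -3))**2 = (-4 + 1/(3*(-3 - 3)))**2 = (-4 + (1/3)/(-6))**2 = (-4 + (1/3)*(-1/6))**2 = (-4 - 1/18)**2 = (-73/18)**2 = 5329/324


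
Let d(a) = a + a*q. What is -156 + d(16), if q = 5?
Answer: -60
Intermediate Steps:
d(a) = 6*a (d(a) = a + a*5 = a + 5*a = 6*a)
-156 + d(16) = -156 + 6*16 = -156 + 96 = -60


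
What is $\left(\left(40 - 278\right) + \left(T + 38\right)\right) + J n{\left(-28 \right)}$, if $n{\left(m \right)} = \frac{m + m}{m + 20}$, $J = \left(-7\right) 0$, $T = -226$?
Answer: $-426$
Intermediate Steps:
$J = 0$
$n{\left(m \right)} = \frac{2 m}{20 + m}$
$\left(\left(40 - 278\right) + \left(T + 38\right)\right) + J n{\left(-28 \right)} = \left(\left(40 - 278\right) + \left(-226 + 38\right)\right) + 0 \cdot 2 \left(-28\right) \frac{1}{20 - 28} = \left(\left(40 - 278\right) - 188\right) + 0 \cdot 2 \left(-28\right) \frac{1}{-8} = \left(-238 - 188\right) + 0 \cdot 2 \left(-28\right) \left(- \frac{1}{8}\right) = -426 + 0 \cdot 7 = -426 + 0 = -426$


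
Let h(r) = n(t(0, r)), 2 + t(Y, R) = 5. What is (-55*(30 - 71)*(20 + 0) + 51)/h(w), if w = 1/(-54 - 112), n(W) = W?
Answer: 45151/3 ≈ 15050.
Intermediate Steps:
t(Y, R) = 3 (t(Y, R) = -2 + 5 = 3)
w = -1/166 (w = 1/(-166) = -1/166 ≈ -0.0060241)
h(r) = 3
(-55*(30 - 71)*(20 + 0) + 51)/h(w) = (-55*(30 - 71)*(20 + 0) + 51)/3 = (-(-2255)*20 + 51)*(⅓) = (-55*(-820) + 51)*(⅓) = (45100 + 51)*(⅓) = 45151*(⅓) = 45151/3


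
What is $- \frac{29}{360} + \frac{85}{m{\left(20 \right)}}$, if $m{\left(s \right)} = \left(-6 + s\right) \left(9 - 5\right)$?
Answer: $\frac{1811}{1260} \approx 1.4373$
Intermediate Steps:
$m{\left(s \right)} = -24 + 4 s$ ($m{\left(s \right)} = \left(-6 + s\right) 4 = -24 + 4 s$)
$- \frac{29}{360} + \frac{85}{m{\left(20 \right)}} = - \frac{29}{360} + \frac{85}{-24 + 4 \cdot 20} = \left(-29\right) \frac{1}{360} + \frac{85}{-24 + 80} = - \frac{29}{360} + \frac{85}{56} = \frac{1811}{1260}$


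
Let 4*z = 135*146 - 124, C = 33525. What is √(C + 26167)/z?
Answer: 4*√14923/9793 ≈ 0.049897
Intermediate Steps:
z = 9793/2 (z = (135*146 - 124)/4 = (19710 - 124)/4 = (¼)*19586 = 9793/2 ≈ 4896.5)
√(C + 26167)/z = √(33525 + 26167)/(9793/2) = √59692*(2/9793) = (2*√14923)*(2/9793) = 4*√14923/9793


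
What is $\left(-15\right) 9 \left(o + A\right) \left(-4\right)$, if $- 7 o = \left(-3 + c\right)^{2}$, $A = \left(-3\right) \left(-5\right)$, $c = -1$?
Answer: $\frac{48060}{7} \approx 6865.7$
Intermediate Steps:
$A = 15$
$o = - \frac{16}{7}$ ($o = - \frac{\left(-3 - 1\right)^{2}}{7} = - \frac{\left(-4\right)^{2}}{7} = \left(- \frac{1}{7}\right) 16 = - \frac{16}{7} \approx -2.2857$)
$\left(-15\right) 9 \left(o + A\right) \left(-4\right) = \left(-15\right) 9 \left(- \frac{16}{7} + 15\right) \left(-4\right) = - 135 \cdot \frac{89}{7} \left(-4\right) = \left(-135\right) \left(- \frac{356}{7}\right) = \frac{48060}{7}$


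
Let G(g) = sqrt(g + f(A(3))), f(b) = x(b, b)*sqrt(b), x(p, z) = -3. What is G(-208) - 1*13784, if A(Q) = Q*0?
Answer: -13784 + 4*I*sqrt(13) ≈ -13784.0 + 14.422*I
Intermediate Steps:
A(Q) = 0
f(b) = -3*sqrt(b)
G(g) = sqrt(g) (G(g) = sqrt(g - 3*sqrt(0)) = sqrt(g - 3*0) = sqrt(g + 0) = sqrt(g))
G(-208) - 1*13784 = sqrt(-208) - 1*13784 = 4*I*sqrt(13) - 13784 = -13784 + 4*I*sqrt(13)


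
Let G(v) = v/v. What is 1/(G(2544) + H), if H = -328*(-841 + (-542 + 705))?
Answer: 1/222385 ≈ 4.4967e-6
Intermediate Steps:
G(v) = 1
H = 222384 (H = -328*(-841 + 163) = -328*(-678) = 222384)
1/(G(2544) + H) = 1/(1 + 222384) = 1/222385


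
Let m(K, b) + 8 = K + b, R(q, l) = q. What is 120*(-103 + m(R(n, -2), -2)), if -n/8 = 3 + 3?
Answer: -19320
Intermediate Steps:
n = -48 (n = -8*(3 + 3) = -8*6 = -48)
m(K, b) = -8 + K + b (m(K, b) = -8 + (K + b) = -8 + K + b)
120*(-103 + m(R(n, -2), -2)) = 120*(-103 + (-8 - 48 - 2)) = 120*(-103 - 58) = 120*(-161) = -19320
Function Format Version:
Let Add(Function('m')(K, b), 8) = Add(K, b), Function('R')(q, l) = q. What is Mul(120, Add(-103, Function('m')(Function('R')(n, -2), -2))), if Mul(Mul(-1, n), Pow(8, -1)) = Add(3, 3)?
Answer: -19320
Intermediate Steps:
n = -48 (n = Mul(-8, Add(3, 3)) = Mul(-8, 6) = -48)
Function('m')(K, b) = Add(-8, K, b) (Function('m')(K, b) = Add(-8, Add(K, b)) = Add(-8, K, b))
Mul(120, Add(-103, Function('m')(Function('R')(n, -2), -2))) = Mul(120, Add(-103, Add(-8, -48, -2))) = Mul(120, Add(-103, -58)) = Mul(120, -161) = -19320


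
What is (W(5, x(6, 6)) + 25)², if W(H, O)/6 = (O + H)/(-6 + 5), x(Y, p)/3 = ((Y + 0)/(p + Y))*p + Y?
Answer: 27889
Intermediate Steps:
x(Y, p) = 3*Y + 3*Y*p/(Y + p) (x(Y, p) = 3*(((Y + 0)/(p + Y))*p + Y) = 3*((Y/(Y + p))*p + Y) = 3*(Y*p/(Y + p) + Y) = 3*(Y + Y*p/(Y + p)) = 3*Y + 3*Y*p/(Y + p))
W(H, O) = -6*H - 6*O (W(H, O) = 6*((O + H)/(-6 + 5)) = 6*((H + O)/(-1)) = 6*((H + O)*(-1)) = 6*(-H - O) = -6*H - 6*O)
(W(5, x(6, 6)) + 25)² = ((-6*5 - 18*6*(6 + 2*6)/(6 + 6)) + 25)² = ((-30 - 18*6*(6 + 12)/12) + 25)² = ((-30 - 18*6*18/12) + 25)² = ((-30 - 6*27) + 25)² = ((-30 - 162) + 25)² = (-192 + 25)² = (-167)² = 27889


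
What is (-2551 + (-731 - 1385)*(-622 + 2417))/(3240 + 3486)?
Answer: -3800771/6726 ≈ -565.09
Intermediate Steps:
(-2551 + (-731 - 1385)*(-622 + 2417))/(3240 + 3486) = (-2551 - 2116*1795)/6726 = (-2551 - 3798220)*(1/6726) = -3800771*1/6726 = -3800771/6726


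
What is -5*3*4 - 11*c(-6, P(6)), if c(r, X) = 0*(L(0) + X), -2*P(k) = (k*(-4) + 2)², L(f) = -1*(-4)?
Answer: -60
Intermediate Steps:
L(f) = 4
P(k) = -(2 - 4*k)²/2 (P(k) = -(k*(-4) + 2)²/2 = -(-4*k + 2)²/2 = -(2 - 4*k)²/2)
c(r, X) = 0 (c(r, X) = 0*(4 + X) = 0)
-5*3*4 - 11*c(-6, P(6)) = -5*3*4 - 11*0 = -15*4 + 0 = -60 + 0 = -60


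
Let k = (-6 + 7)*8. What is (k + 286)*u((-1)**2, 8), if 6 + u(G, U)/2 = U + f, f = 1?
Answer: 1764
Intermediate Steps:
u(G, U) = -10 + 2*U (u(G, U) = -12 + 2*(U + 1) = -12 + 2*(1 + U) = -12 + (2 + 2*U) = -10 + 2*U)
k = 8 (k = 1*8 = 8)
(k + 286)*u((-1)**2, 8) = (8 + 286)*(-10 + 2*8) = 294*(-10 + 16) = 294*6 = 1764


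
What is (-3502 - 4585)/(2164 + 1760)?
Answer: -8087/3924 ≈ -2.0609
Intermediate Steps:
(-3502 - 4585)/(2164 + 1760) = -8087/3924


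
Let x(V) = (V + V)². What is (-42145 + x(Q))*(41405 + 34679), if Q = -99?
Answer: -223763044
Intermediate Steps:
x(V) = 4*V² (x(V) = (2*V)² = 4*V²)
(-42145 + x(Q))*(41405 + 34679) = (-42145 + 4*(-99)²)*(41405 + 34679) = (-42145 + 4*9801)*76084 = (-42145 + 39204)*76084 = -2941*76084 = -223763044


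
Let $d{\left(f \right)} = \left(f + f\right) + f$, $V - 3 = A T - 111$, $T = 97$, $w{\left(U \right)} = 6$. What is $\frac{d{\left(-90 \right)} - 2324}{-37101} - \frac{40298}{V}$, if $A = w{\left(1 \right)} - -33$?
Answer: $- \frac{165062572}{15149575} \approx -10.896$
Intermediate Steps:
$A = 39$ ($A = 6 - -33 = 6 + 33 = 39$)
$V = 3675$ ($V = 3 + \left(39 \cdot 97 - 111\right) = 3 + \left(3783 - 111\right) = 3 + 3672 = 3675$)
$d{\left(f \right)} = 3 f$ ($d{\left(f \right)} = 2 f + f = 3 f$)
$\frac{d{\left(-90 \right)} - 2324}{-37101} - \frac{40298}{V} = \frac{3 \left(-90\right) - 2324}{-37101} - \frac{40298}{3675} = \left(-270 - 2324\right) \left(- \frac{1}{37101}\right) - \frac{40298}{3675} = \left(-2594\right) \left(- \frac{1}{37101}\right) - \frac{40298}{3675} = \frac{2594}{37101} - \frac{40298}{3675} = - \frac{165062572}{15149575}$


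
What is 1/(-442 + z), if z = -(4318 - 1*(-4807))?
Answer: -1/9567 ≈ -0.00010453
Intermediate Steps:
z = -9125 (z = -(4318 + 4807) = -1*9125 = -9125)
1/(-442 + z) = 1/(-442 - 9125) = 1/(-9567) = -1/9567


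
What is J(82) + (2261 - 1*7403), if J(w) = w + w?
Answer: -4978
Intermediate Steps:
J(w) = 2*w
J(82) + (2261 - 1*7403) = 2*82 + (2261 - 1*7403) = 164 + (2261 - 7403) = 164 - 5142 = -4978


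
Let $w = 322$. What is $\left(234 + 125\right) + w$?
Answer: $681$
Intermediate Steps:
$\left(234 + 125\right) + w = \left(234 + 125\right) + 322 = 359 + 322 = 681$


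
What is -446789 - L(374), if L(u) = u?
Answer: -447163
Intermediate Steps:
-446789 - L(374) = -446789 - 1*374 = -446789 - 374 = -447163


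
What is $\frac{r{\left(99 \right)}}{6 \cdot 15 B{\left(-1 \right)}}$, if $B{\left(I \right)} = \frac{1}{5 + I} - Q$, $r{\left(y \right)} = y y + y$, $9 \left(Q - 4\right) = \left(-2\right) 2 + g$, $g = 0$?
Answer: $- \frac{3960}{119} \approx -33.277$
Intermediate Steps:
$Q = \frac{32}{9}$ ($Q = 4 + \frac{\left(-2\right) 2 + 0}{9} = 4 + \frac{-4 + 0}{9} = 4 + \frac{1}{9} \left(-4\right) = 4 - \frac{4}{9} = \frac{32}{9} \approx 3.5556$)
$r{\left(y \right)} = y + y^{2}$ ($r{\left(y \right)} = y^{2} + y = y + y^{2}$)
$B{\left(I \right)} = - \frac{32}{9} + \frac{1}{5 + I}$ ($B{\left(I \right)} = \frac{1}{5 + I} - \frac{32}{9} = - \frac{32}{9} + \frac{1}{5 + I}$)
$\frac{r{\left(99 \right)}}{6 \cdot 15 B{\left(-1 \right)}} = \frac{99 \left(1 + 99\right)}{6 \cdot 15 \frac{-151 - -32}{9 \left(5 - 1\right)}} = \frac{99 \cdot 100}{90 \frac{-151 + 32}{9 \cdot 4}} = \frac{9900}{90 \cdot \frac{1}{9} \cdot \frac{1}{4} \left(-119\right)} = \frac{9900}{90 \left(- \frac{119}{36}\right)} = \frac{9900}{- \frac{595}{2}} = 9900 \left(- \frac{2}{595}\right) = - \frac{3960}{119}$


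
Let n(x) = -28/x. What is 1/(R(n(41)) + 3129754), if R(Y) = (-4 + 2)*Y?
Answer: 41/128319970 ≈ 3.1951e-7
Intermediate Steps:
R(Y) = -2*Y
1/(R(n(41)) + 3129754) = 1/(-(-56)/41 + 3129754) = 1/(-2*(-28/41) + 3129754) = 1/(56/41 + 3129754) = 1/(128319970/41) = 41/128319970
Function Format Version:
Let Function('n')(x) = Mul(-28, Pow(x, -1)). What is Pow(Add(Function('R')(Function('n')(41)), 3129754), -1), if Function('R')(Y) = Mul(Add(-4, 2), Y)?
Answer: Rational(41, 128319970) ≈ 3.1951e-7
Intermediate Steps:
Function('R')(Y) = Mul(-2, Y)
Pow(Add(Function('R')(Function('n')(41)), 3129754), -1) = Pow(Add(Mul(-2, Mul(-28, Pow(41, -1))), 3129754), -1) = Pow(Add(Mul(-2, Mul(-28, Rational(1, 41))), 3129754), -1) = Pow(Add(Mul(-2, Rational(-28, 41)), 3129754), -1) = Pow(Add(Rational(56, 41), 3129754), -1) = Pow(Rational(128319970, 41), -1) = Rational(41, 128319970)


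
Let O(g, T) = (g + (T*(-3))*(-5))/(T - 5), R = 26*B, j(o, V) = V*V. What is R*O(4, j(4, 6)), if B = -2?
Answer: -28288/31 ≈ -912.52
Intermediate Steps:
j(o, V) = V²
R = -52 (R = 26*(-2) = -52)
O(g, T) = (g + 15*T)/(-5 + T) (O(g, T) = (g - 3*T*(-5))/(-5 + T) = (g + 15*T)/(-5 + T))
R*O(4, j(4, 6)) = -52*(4 + 15*6²)/(-5 + 6²) = -52*(4 + 15*36)/(-5 + 36) = -52*(4 + 540)/31 = -52*544/31 = -28288/31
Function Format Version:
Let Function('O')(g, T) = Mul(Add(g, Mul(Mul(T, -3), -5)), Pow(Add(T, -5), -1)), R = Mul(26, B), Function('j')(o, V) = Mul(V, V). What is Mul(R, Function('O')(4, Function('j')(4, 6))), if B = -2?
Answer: Rational(-28288, 31) ≈ -912.52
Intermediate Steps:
Function('j')(o, V) = Pow(V, 2)
R = -52 (R = Mul(26, -2) = -52)
Function('O')(g, T) = Mul(Pow(Add(-5, T), -1), Add(g, Mul(15, T))) (Function('O')(g, T) = Mul(Add(g, Mul(Mul(-3, T), -5)), Pow(Add(-5, T), -1)) = Mul(Add(g, Mul(15, T)), Pow(Add(-5, T), -1)) = Mul(Pow(Add(-5, T), -1), Add(g, Mul(15, T))))
Mul(R, Function('O')(4, Function('j')(4, 6))) = Mul(-52, Mul(Pow(Add(-5, Pow(6, 2)), -1), Add(4, Mul(15, Pow(6, 2))))) = Mul(-52, Mul(Pow(Add(-5, 36), -1), Add(4, Mul(15, 36)))) = Mul(-52, Mul(Pow(31, -1), Add(4, 540))) = Mul(-52, Mul(Rational(1, 31), 544)) = Mul(-52, Rational(544, 31)) = Rational(-28288, 31)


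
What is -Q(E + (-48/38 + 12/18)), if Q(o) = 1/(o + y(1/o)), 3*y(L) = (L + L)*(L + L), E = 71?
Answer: -917937633/64626277121 ≈ -0.014204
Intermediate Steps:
y(L) = 4*L²/3 (y(L) = ((L + L)*(L + L))/3 = ((2*L)*(2*L))/3 = (4*L²)/3 = 4*L²/3)
Q(o) = 1/(o + 4/(3*o²)) (Q(o) = 1/(o + 4*(1/o)²/3) = 1/(o + 4/(3*o²)))
-Q(E + (-48/38 + 12/18)) = -3*(71 + (-48/38 + 12/18))²/(4 + 3*(71 + (-48/38 + 12/18))³) = -3*(71 + (-48*1/38 + 12*(1/18)))²/(4 + 3*(71 + (-48*1/38 + 12*(1/18)))³) = -3*(71 + (-24/19 + ⅔))²/(4 + 3*(71 + (-24/19 + ⅔))³) = -3*(71 - 34/57)²/(4 + 3*(71 - 34/57)³) = -3*(4013/57)²/(4 + 3*(4013/57)³) = -3*16104169/(3249*(4 + 3*(64626030197/185193))) = -3*16104169/(3249*(4 + 64626030197/61731)) = -3*16104169/(3249*64626277121/61731) = -3*16104169*61731/(3249*64626277121) = -1*917937633/64626277121 = -917937633/64626277121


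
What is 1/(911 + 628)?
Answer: 1/1539 ≈ 0.00064977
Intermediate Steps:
1/(911 + 628) = 1/1539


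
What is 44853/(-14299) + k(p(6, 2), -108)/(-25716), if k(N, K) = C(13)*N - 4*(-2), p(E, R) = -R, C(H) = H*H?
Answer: -191453513/61285514 ≈ -3.1240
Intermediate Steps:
C(H) = H²
k(N, K) = 8 + 169*N (k(N, K) = 13²*N - 4*(-2) = 169*N + 8 = 8 + 169*N)
44853/(-14299) + k(p(6, 2), -108)/(-25716) = 44853/(-14299) + (8 + 169*(-1*2))/(-25716) = 44853*(-1/14299) + (8 + 169*(-2))*(-1/25716) = -44853/14299 + (8 - 338)*(-1/25716) = -44853/14299 - 330*(-1/25716) = -44853/14299 + 55/4286 = -191453513/61285514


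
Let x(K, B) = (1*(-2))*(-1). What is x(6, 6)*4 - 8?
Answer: 0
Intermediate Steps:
x(K, B) = 2 (x(K, B) = -2*(-1) = 2)
x(6, 6)*4 - 8 = 2*4 - 8 = 8 - 8 = 0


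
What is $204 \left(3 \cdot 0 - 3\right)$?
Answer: $-612$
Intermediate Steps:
$204 \left(3 \cdot 0 - 3\right) = 204 \left(0 - 3\right) = 204 \left(-3\right) = -612$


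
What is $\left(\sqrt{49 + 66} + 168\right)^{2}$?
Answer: $\left(168 + \sqrt{115}\right)^{2} \approx 31942.0$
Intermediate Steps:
$\left(\sqrt{49 + 66} + 168\right)^{2} = \left(\sqrt{115} + 168\right)^{2} = \left(168 + \sqrt{115}\right)^{2}$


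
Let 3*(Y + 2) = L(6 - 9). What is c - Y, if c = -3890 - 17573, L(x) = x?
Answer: -21460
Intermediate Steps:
Y = -3 (Y = -2 + (6 - 9)/3 = -2 + (⅓)*(-3) = -2 - 1 = -3)
c = -21463
c - Y = -21463 - 1*(-3) = -21463 + 3 = -21460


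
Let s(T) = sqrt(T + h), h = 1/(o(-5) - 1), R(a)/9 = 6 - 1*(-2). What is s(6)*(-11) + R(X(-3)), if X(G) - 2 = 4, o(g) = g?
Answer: 72 - 11*sqrt(210)/6 ≈ 45.432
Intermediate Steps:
X(G) = 6 (X(G) = 2 + 4 = 6)
R(a) = 72 (R(a) = 9*(6 - 1*(-2)) = 9*(6 + 2) = 9*8 = 72)
h = -1/6 (h = 1/(-5 - 1) = 1/(-6) = -1/6 ≈ -0.16667)
s(T) = sqrt(-1/6 + T) (s(T) = sqrt(T - 1/6) = sqrt(-1/6 + T))
s(6)*(-11) + R(X(-3)) = (sqrt(-6 + 36*6)/6)*(-11) + 72 = (sqrt(-6 + 216)/6)*(-11) + 72 = (sqrt(210)/6)*(-11) + 72 = -11*sqrt(210)/6 + 72 = 72 - 11*sqrt(210)/6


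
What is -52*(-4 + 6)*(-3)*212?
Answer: 66144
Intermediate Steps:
-52*(-4 + 6)*(-3)*212 = -104*(-3)*212 = -52*(-6)*212 = 312*212 = 66144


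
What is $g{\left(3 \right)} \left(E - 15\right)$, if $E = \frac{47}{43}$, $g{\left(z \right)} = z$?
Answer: $- \frac{1794}{43} \approx -41.721$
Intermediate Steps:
$E = \frac{47}{43}$ ($E = 47 \cdot \frac{1}{43} = \frac{47}{43} \approx 1.093$)
$g{\left(3 \right)} \left(E - 15\right) = 3 \left(\frac{47}{43} - 15\right) = 3 \left(- \frac{598}{43}\right) = - \frac{1794}{43}$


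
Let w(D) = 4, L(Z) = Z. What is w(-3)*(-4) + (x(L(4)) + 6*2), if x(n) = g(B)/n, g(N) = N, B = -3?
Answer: -19/4 ≈ -4.7500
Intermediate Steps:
x(n) = -3/n
w(-3)*(-4) + (x(L(4)) + 6*2) = 4*(-4) + (-3/4 + 6*2) = -16 + (-3*1/4 + 12) = -16 + (-3/4 + 12) = -16 + 45/4 = -19/4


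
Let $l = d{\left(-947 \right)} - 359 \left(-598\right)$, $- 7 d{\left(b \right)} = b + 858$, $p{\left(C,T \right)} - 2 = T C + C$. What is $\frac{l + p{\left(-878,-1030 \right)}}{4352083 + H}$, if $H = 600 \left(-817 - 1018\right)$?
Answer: $\frac{7827111}{22757581} \approx 0.34393$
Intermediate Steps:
$p{\left(C,T \right)} = 2 + C + C T$ ($p{\left(C,T \right)} = 2 + \left(T C + C\right) = 2 + \left(C T + C\right) = 2 + \left(C + C T\right) = 2 + C + C T$)
$H = -1101000$ ($H = 600 \left(-1835\right) = -1101000$)
$d{\left(b \right)} = - \frac{858}{7} - \frac{b}{7}$ ($d{\left(b \right)} = - \frac{b + 858}{7} = - \frac{858 + b}{7} = - \frac{858}{7} - \frac{b}{7}$)
$l = \frac{1502863}{7}$ ($l = \left(- \frac{858}{7} - - \frac{947}{7}\right) - 359 \left(-598\right) = \left(- \frac{858}{7} + \frac{947}{7}\right) - -214682 = \frac{89}{7} + 214682 = \frac{1502863}{7} \approx 2.1469 \cdot 10^{5}$)
$\frac{l + p{\left(-878,-1030 \right)}}{4352083 + H} = \frac{\frac{1502863}{7} - -903464}{4352083 - 1101000} = \frac{\frac{1502863}{7} + \left(2 - 878 + 904340\right)}{3251083} = \left(\frac{1502863}{7} + 903464\right) \frac{1}{3251083} = \frac{7827111}{7} \cdot \frac{1}{3251083} = \frac{7827111}{22757581}$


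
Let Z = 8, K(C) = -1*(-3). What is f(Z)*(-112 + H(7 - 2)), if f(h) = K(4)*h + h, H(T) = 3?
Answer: -3488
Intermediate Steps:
K(C) = 3
f(h) = 4*h (f(h) = 3*h + h = 4*h)
f(Z)*(-112 + H(7 - 2)) = (4*8)*(-112 + 3) = 32*(-109) = -3488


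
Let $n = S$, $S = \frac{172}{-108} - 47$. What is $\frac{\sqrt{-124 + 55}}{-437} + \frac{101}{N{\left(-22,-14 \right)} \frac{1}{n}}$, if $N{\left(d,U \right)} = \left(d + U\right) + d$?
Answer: $\frac{66256}{783} - \frac{i \sqrt{69}}{437} \approx 84.618 - 0.019008 i$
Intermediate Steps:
$N{\left(d,U \right)} = U + 2 d$ ($N{\left(d,U \right)} = \left(U + d\right) + d = U + 2 d$)
$S = - \frac{1312}{27}$ ($S = 172 \left(- \frac{1}{108}\right) - 47 = - \frac{43}{27} - 47 = - \frac{1312}{27} \approx -48.593$)
$n = - \frac{1312}{27} \approx -48.593$
$\frac{\sqrt{-124 + 55}}{-437} + \frac{101}{N{\left(-22,-14 \right)} \frac{1}{n}} = \frac{\sqrt{-124 + 55}}{-437} + \frac{101}{\left(-14 + 2 \left(-22\right)\right) \frac{1}{- \frac{1312}{27}}} = \sqrt{-69} \left(- \frac{1}{437}\right) + \frac{101}{\left(-14 - 44\right) \left(- \frac{27}{1312}\right)} = i \sqrt{69} \left(- \frac{1}{437}\right) + \frac{101}{\left(-58\right) \left(- \frac{27}{1312}\right)} = - \frac{i \sqrt{69}}{437} + \frac{101}{\frac{783}{656}} = - \frac{i \sqrt{69}}{437} + 101 \cdot \frac{656}{783} = - \frac{i \sqrt{69}}{437} + \frac{66256}{783} = \frac{66256}{783} - \frac{i \sqrt{69}}{437}$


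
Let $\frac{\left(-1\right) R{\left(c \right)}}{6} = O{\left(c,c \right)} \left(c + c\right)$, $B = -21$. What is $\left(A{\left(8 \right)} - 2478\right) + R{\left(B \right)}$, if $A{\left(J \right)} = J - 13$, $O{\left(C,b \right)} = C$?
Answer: $-7775$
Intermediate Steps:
$A{\left(J \right)} = -13 + J$
$R{\left(c \right)} = - 12 c^{2}$ ($R{\left(c \right)} = - 6 c \left(c + c\right) = - 6 c 2 c = - 6 \cdot 2 c^{2} = - 12 c^{2}$)
$\left(A{\left(8 \right)} - 2478\right) + R{\left(B \right)} = \left(\left(-13 + 8\right) - 2478\right) - 12 \left(-21\right)^{2} = \left(-5 - 2478\right) - 5292 = -2483 - 5292 = -7775$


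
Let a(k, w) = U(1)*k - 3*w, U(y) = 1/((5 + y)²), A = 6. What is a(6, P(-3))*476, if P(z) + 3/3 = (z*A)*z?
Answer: -226814/3 ≈ -75605.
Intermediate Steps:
P(z) = -1 + 6*z² (P(z) = -1 + (z*6)*z = -1 + (6*z)*z = -1 + 6*z²)
U(y) = (5 + y)⁻²
a(k, w) = -3*w + k/36 (a(k, w) = k/(5 + 1)² - 3*w = k/6² - 3*w = k/36 - 3*w = -3*w + k/36)
a(6, P(-3))*476 = (-3*(-1 + 6*(-3)²) + (1/36)*6)*476 = (-3*(-1 + 6*9) + ⅙)*476 = (-3*(-1 + 54) + ⅙)*476 = (-3*53 + ⅙)*476 = (-159 + ⅙)*476 = -953/6*476 = -226814/3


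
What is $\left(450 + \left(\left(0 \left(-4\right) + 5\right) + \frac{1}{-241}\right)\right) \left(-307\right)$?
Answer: $- \frac{33663778}{241} \approx -1.3968 \cdot 10^{5}$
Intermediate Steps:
$\left(450 + \left(\left(0 \left(-4\right) + 5\right) + \frac{1}{-241}\right)\right) \left(-307\right) = \left(450 + \left(\left(0 + 5\right) - \frac{1}{241}\right)\right) \left(-307\right) = \left(450 + \left(5 - \frac{1}{241}\right)\right) \left(-307\right) = \left(450 + \frac{1204}{241}\right) \left(-307\right) = \frac{109654}{241} \left(-307\right) = - \frac{33663778}{241}$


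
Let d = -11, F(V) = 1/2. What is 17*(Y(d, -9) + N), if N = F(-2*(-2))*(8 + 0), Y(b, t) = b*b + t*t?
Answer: 3502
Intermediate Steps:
F(V) = ½
Y(b, t) = b² + t²
N = 4 (N = (8 + 0)/2 = (½)*8 = 4)
17*(Y(d, -9) + N) = 17*(((-11)² + (-9)²) + 4) = 17*((121 + 81) + 4) = 17*(202 + 4) = 17*206 = 3502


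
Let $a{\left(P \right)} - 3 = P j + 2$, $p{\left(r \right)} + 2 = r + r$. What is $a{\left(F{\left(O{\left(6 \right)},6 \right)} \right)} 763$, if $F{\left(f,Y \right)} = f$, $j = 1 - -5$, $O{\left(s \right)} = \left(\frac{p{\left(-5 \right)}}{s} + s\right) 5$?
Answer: $95375$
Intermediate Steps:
$p{\left(r \right)} = -2 + 2 r$ ($p{\left(r \right)} = -2 + \left(r + r\right) = -2 + 2 r$)
$O{\left(s \right)} = - \frac{60}{s} + 5 s$ ($O{\left(s \right)} = \left(\frac{-2 + 2 \left(-5\right)}{s} + s\right) 5 = \left(\frac{-2 - 10}{s} + s\right) 5 = \left(- \frac{12}{s} + s\right) 5 = \left(s - \frac{12}{s}\right) 5 = - \frac{60}{s} + 5 s$)
$j = 6$ ($j = 1 + 5 = 6$)
$a{\left(P \right)} = 5 + 6 P$ ($a{\left(P \right)} = 3 + \left(P 6 + 2\right) = 3 + \left(6 P + 2\right) = 3 + \left(2 + 6 P\right) = 5 + 6 P$)
$a{\left(F{\left(O{\left(6 \right)},6 \right)} \right)} 763 = \left(5 + 6 \left(- \frac{60}{6} + 5 \cdot 6\right)\right) 763 = \left(5 + 6 \left(\left(-60\right) \frac{1}{6} + 30\right)\right) 763 = \left(5 + 6 \left(-10 + 30\right)\right) 763 = \left(5 + 6 \cdot 20\right) 763 = \left(5 + 120\right) 763 = 125 \cdot 763 = 95375$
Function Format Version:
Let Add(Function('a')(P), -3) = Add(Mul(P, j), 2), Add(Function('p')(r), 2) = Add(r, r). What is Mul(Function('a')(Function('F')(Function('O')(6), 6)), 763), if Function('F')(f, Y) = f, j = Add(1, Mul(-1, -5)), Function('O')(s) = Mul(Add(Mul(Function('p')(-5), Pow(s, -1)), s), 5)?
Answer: 95375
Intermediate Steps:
Function('p')(r) = Add(-2, Mul(2, r)) (Function('p')(r) = Add(-2, Add(r, r)) = Add(-2, Mul(2, r)))
Function('O')(s) = Add(Mul(-60, Pow(s, -1)), Mul(5, s)) (Function('O')(s) = Mul(Add(Mul(Add(-2, Mul(2, -5)), Pow(s, -1)), s), 5) = Mul(Add(Mul(Add(-2, -10), Pow(s, -1)), s), 5) = Mul(Add(Mul(-12, Pow(s, -1)), s), 5) = Mul(Add(s, Mul(-12, Pow(s, -1))), 5) = Add(Mul(-60, Pow(s, -1)), Mul(5, s)))
j = 6 (j = Add(1, 5) = 6)
Function('a')(P) = Add(5, Mul(6, P)) (Function('a')(P) = Add(3, Add(Mul(P, 6), 2)) = Add(3, Add(Mul(6, P), 2)) = Add(3, Add(2, Mul(6, P))) = Add(5, Mul(6, P)))
Mul(Function('a')(Function('F')(Function('O')(6), 6)), 763) = Mul(Add(5, Mul(6, Add(Mul(-60, Pow(6, -1)), Mul(5, 6)))), 763) = Mul(Add(5, Mul(6, Add(Mul(-60, Rational(1, 6)), 30))), 763) = Mul(Add(5, Mul(6, Add(-10, 30))), 763) = Mul(Add(5, Mul(6, 20)), 763) = Mul(Add(5, 120), 763) = Mul(125, 763) = 95375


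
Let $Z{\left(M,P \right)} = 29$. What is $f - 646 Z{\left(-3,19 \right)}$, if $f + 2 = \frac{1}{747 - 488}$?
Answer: $- \frac{4852623}{259} \approx -18736.0$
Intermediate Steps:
$f = - \frac{517}{259}$ ($f = -2 + \frac{1}{747 - 488} = -2 + \frac{1}{259} = - \frac{517}{259} \approx -1.9961$)
$f - 646 Z{\left(-3,19 \right)} = - \frac{517}{259} - 18734 = - \frac{4852623}{259}$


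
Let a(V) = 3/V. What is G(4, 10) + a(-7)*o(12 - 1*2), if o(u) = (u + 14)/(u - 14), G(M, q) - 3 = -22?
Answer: -115/7 ≈ -16.429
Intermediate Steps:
G(M, q) = -19 (G(M, q) = 3 - 22 = -19)
o(u) = (14 + u)/(-14 + u)
G(4, 10) + a(-7)*o(12 - 1*2) = -19 + (3/(-7))*((14 + (12 - 1*2))/(-14 + (12 - 1*2))) = -19 + (3*(-⅐))*((14 + (12 - 2))/(-14 + (12 - 2))) = -19 - 3*(14 + 10)/(7*(-14 + 10)) = -19 - 3*24/(7*(-4)) = -19 - (-3)*24/28 = -19 - 3/7*(-6) = -19 + 18/7 = -115/7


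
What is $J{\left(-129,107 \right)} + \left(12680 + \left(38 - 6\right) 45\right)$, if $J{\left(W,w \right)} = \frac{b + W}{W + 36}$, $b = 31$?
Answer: $\frac{1313258}{93} \approx 14121.0$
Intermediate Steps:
$J{\left(W,w \right)} = \frac{31 + W}{36 + W}$ ($J{\left(W,w \right)} = \frac{31 + W}{W + 36} = \frac{31 + W}{36 + W}$)
$J{\left(-129,107 \right)} + \left(12680 + \left(38 - 6\right) 45\right) = \frac{31 - 129}{36 - 129} + \left(12680 + \left(38 - 6\right) 45\right) = \frac{1}{-93} \left(-98\right) + \left(12680 + 32 \cdot 45\right) = \left(- \frac{1}{93}\right) \left(-98\right) + \left(12680 + 1440\right) = \frac{98}{93} + 14120 = \frac{1313258}{93}$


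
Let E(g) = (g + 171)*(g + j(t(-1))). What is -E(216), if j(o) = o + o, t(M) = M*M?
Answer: -84366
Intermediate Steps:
t(M) = M**2
j(o) = 2*o
E(g) = (2 + g)*(171 + g) (E(g) = (g + 171)*(g + 2*(-1)**2) = (171 + g)*(g + 2*1) = (171 + g)*(g + 2) = (171 + g)*(2 + g) = (2 + g)*(171 + g))
-E(216) = -(342 + 216**2 + 173*216) = -(342 + 46656 + 37368) = -1*84366 = -84366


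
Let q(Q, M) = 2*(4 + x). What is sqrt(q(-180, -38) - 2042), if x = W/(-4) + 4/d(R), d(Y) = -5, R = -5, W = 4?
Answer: 6*I*sqrt(1415)/5 ≈ 45.14*I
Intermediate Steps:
x = -9/5 (x = 4/(-4) + 4/(-5) = 4*(-1/4) + 4*(-1/5) = -1 - 4/5 = -9/5 ≈ -1.8000)
q(Q, M) = 22/5 (q(Q, M) = 2*(4 - 9/5) = 2*(11/5) = 22/5)
sqrt(q(-180, -38) - 2042) = sqrt(22/5 - 2042) = sqrt(-10188/5) = 6*I*sqrt(1415)/5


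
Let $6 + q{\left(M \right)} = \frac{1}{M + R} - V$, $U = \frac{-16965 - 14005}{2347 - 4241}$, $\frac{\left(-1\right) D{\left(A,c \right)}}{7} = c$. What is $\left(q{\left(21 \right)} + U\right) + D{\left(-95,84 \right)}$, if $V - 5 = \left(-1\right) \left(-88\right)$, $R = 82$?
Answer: $- \frac{65414765}{97541} \approx -670.64$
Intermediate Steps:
$D{\left(A,c \right)} = - 7 c$
$U = \frac{15485}{947}$ ($U = - \frac{30970}{-1894} = \left(-30970\right) \left(- \frac{1}{1894}\right) = \frac{15485}{947} \approx 16.352$)
$V = 93$ ($V = 5 - -88 = 5 + 88 = 93$)
$q{\left(M \right)} = -99 + \frac{1}{82 + M}$ ($q{\left(M \right)} = -6 + \left(\frac{1}{M + 82} - 93\right) = -6 - \left(93 - \frac{1}{82 + M}\right) = -99 + \frac{1}{82 + M}$)
$\left(q{\left(21 \right)} + U\right) + D{\left(-95,84 \right)} = \left(\frac{-8117 - 2079}{82 + 21} + \frac{15485}{947}\right) - 588 = \left(\frac{-8117 - 2079}{103} + \frac{15485}{947}\right) - 588 = \left(\frac{1}{103} \left(-10196\right) + \frac{15485}{947}\right) - 588 = \left(- \frac{10196}{103} + \frac{15485}{947}\right) - 588 = - \frac{8060657}{97541} - 588 = - \frac{65414765}{97541}$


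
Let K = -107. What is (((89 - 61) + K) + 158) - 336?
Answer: -257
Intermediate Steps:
(((89 - 61) + K) + 158) - 336 = (((89 - 61) - 107) + 158) - 336 = ((28 - 107) + 158) - 336 = (-79 + 158) - 336 = 79 - 336 = -257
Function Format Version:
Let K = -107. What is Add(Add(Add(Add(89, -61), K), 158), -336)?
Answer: -257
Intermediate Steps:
Add(Add(Add(Add(89, -61), K), 158), -336) = Add(Add(Add(Add(89, -61), -107), 158), -336) = Add(Add(Add(28, -107), 158), -336) = Add(Add(-79, 158), -336) = Add(79, -336) = -257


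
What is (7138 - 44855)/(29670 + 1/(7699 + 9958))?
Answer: -665969069/523883191 ≈ -1.2712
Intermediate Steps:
(7138 - 44855)/(29670 + 1/(7699 + 9958)) = -37717/(29670 + 1/17657) = -37717/523883191/17657 = -37717*17657/523883191 = -665969069/523883191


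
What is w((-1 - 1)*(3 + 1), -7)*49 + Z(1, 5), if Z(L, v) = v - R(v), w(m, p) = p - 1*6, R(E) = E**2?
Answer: -657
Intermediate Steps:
w(m, p) = -6 + p (w(m, p) = p - 6 = -6 + p)
Z(L, v) = v - v**2
w((-1 - 1)*(3 + 1), -7)*49 + Z(1, 5) = (-6 - 7)*49 + 5*(1 - 1*5) = -13*49 + 5*(1 - 5) = -637 + 5*(-4) = -637 - 20 = -657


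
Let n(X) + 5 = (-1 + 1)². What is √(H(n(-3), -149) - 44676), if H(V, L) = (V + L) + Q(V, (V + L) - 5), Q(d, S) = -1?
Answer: I*√44831 ≈ 211.73*I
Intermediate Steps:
n(X) = -5 (n(X) = -5 + (-1 + 1)² = -5 + 0² = -5 + 0 = -5)
H(V, L) = -1 + L + V (H(V, L) = (V + L) - 1 = (L + V) - 1 = -1 + L + V)
√(H(n(-3), -149) - 44676) = √((-1 - 149 - 5) - 44676) = √(-155 - 44676) = √(-44831) = I*√44831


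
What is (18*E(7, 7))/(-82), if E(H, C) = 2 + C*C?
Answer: -459/41 ≈ -11.195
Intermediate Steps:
E(H, C) = 2 + C**2
(18*E(7, 7))/(-82) = (18*(2 + 7**2))/(-82) = (18*(2 + 49))*(-1/82) = (18*51)*(-1/82) = 918*(-1/82) = -459/41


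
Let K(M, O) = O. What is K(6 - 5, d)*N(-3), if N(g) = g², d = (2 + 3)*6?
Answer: 270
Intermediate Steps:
d = 30 (d = 5*6 = 30)
K(6 - 5, d)*N(-3) = 30*(-3)² = 30*9 = 270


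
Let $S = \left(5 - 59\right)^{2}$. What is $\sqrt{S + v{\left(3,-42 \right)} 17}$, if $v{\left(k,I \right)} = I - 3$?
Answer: $3 \sqrt{239} \approx 46.379$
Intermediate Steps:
$v{\left(k,I \right)} = -3 + I$
$S = 2916$ ($S = \left(-54\right)^{2} = 2916$)
$\sqrt{S + v{\left(3,-42 \right)} 17} = \sqrt{2916 + \left(-3 - 42\right) 17} = \sqrt{2916 - 765} = \sqrt{2151} = 3 \sqrt{239}$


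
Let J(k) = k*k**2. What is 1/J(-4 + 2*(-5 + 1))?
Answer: -1/1728 ≈ -0.00057870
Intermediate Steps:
J(k) = k**3
1/J(-4 + 2*(-5 + 1)) = 1/((-4 + 2*(-5 + 1))**3) = 1/((-4 + 2*(-4))**3) = 1/((-4 - 8)**3) = 1/((-12)**3) = 1/(-1728) = -1/1728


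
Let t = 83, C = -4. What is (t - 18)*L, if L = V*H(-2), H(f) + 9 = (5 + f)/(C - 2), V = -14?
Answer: 8645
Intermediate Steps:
H(f) = -59/6 - f/6 (H(f) = -9 + (5 + f)/(-4 - 2) = -9 + (5 + f)/(-6) = -9 + (5 + f)*(-1/6) = -9 + (-5/6 - f/6) = -59/6 - f/6)
L = 133 (L = -14*(-59/6 - 1/6*(-2)) = -14*(-59/6 + 1/3) = -14*(-19/2) = 133)
(t - 18)*L = (83 - 18)*133 = 65*133 = 8645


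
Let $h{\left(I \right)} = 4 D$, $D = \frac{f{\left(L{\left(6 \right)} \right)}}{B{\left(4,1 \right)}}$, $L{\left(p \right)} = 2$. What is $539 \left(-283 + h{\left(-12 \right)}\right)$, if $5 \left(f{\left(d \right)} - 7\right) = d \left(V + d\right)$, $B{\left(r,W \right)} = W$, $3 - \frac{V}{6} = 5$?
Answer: $-146069$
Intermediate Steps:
$V = -12$ ($V = 18 - 30 = -12$)
$f{\left(d \right)} = 7 + \frac{d \left(-12 + d\right)}{5}$
$D = 3$ ($D = \frac{7 - \frac{24}{5} + \frac{2^{2}}{5}}{1} = 1 \left(7 - \frac{24}{5} + \frac{1}{5} \cdot 4\right) = 1 \left(7 - \frac{24}{5} + \frac{4}{5}\right) = 1 \cdot 3 = 3$)
$h{\left(I \right)} = 12$ ($h{\left(I \right)} = 4 \cdot 3 = 12$)
$539 \left(-283 + h{\left(-12 \right)}\right) = 539 \left(-283 + 12\right) = 539 \left(-271\right) = -146069$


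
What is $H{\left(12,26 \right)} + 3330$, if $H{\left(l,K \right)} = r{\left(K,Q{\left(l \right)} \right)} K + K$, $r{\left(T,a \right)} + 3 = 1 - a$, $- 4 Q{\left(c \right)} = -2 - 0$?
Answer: $3291$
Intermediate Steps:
$Q{\left(c \right)} = \frac{1}{2}$ ($Q{\left(c \right)} = - \frac{-2 - 0}{4} = - \frac{-2 + 0}{4} = \left(- \frac{1}{4}\right) \left(-2\right) = \frac{1}{2}$)
$r{\left(T,a \right)} = -2 - a$ ($r{\left(T,a \right)} = -3 - \left(-1 + a\right) = -2 - a$)
$H{\left(l,K \right)} = - \frac{3 K}{2}$ ($H{\left(l,K \right)} = \left(-2 - \frac{1}{2}\right) K + K = - \frac{5 K}{2} + K = - \frac{3 K}{2}$)
$H{\left(12,26 \right)} + 3330 = \left(- \frac{3}{2}\right) 26 + 3330 = -39 + 3330 = 3291$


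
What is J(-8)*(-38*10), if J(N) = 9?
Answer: -3420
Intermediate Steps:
J(-8)*(-38*10) = 9*(-38*10) = 9*(-380) = -3420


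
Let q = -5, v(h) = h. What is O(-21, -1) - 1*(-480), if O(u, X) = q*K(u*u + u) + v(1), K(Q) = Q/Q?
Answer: 476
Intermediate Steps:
K(Q) = 1
O(u, X) = -4 (O(u, X) = -5*1 + 1 = -5 + 1 = -4)
O(-21, -1) - 1*(-480) = -4 - 1*(-480) = -4 + 480 = 476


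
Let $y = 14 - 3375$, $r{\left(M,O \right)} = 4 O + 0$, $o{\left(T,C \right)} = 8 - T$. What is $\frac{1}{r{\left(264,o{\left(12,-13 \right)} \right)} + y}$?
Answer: $- \frac{1}{3377} \approx -0.00029612$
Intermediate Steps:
$r{\left(M,O \right)} = 4 O$
$y = -3361$ ($y = 14 - 3375 = -3361$)
$\frac{1}{r{\left(264,o{\left(12,-13 \right)} \right)} + y} = \frac{1}{4 \left(8 - 12\right) - 3361} = \frac{1}{4 \left(-4\right) - 3361} = \frac{1}{-16 - 3361} = \frac{1}{-3377} = - \frac{1}{3377}$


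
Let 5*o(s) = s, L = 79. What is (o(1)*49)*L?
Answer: 3871/5 ≈ 774.20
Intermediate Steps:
o(s) = s/5
(o(1)*49)*L = (((1/5)*1)*49)*79 = ((1/5)*49)*79 = (49/5)*79 = 3871/5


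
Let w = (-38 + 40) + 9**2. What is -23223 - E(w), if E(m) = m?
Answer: -23306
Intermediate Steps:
w = 83 (w = 2 + 81 = 83)
-23223 - E(w) = -23223 - 1*83 = -23223 - 83 = -23306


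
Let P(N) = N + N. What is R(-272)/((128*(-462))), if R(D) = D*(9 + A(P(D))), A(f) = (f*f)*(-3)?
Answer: -457351/112 ≈ -4083.5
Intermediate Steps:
P(N) = 2*N
A(f) = -3*f² (A(f) = f²*(-3) = -3*f²)
R(D) = D*(9 - 12*D²) (R(D) = D*(9 - 3*4*D²) = D*(9 - 12*D²))
R(-272)/((128*(-462))) = (-12*(-272)³ + 9*(-272))/((128*(-462))) = (-12*(-20123648) - 2448)/(-59136) = (241483776 - 2448)*(-1/59136) = 241481328*(-1/59136) = -457351/112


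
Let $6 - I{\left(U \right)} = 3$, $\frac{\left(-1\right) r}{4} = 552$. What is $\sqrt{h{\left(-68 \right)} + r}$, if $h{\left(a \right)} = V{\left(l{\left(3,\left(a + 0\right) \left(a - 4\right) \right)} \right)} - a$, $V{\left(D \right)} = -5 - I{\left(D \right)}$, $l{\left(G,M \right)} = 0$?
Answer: $2 i \sqrt{537} \approx 46.346 i$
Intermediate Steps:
$r = -2208$ ($r = \left(-4\right) 552 = -2208$)
$I{\left(U \right)} = 3$ ($I{\left(U \right)} = 6 - 3 = 3$)
$V{\left(D \right)} = -8$ ($V{\left(D \right)} = -5 - 3 = -8$)
$h{\left(a \right)} = -8 - a$
$\sqrt{h{\left(-68 \right)} + r} = \sqrt{\left(-8 - -68\right) - 2208} = \sqrt{\left(-8 + 68\right) - 2208} = \sqrt{60 - 2208} = \sqrt{-2148} = 2 i \sqrt{537}$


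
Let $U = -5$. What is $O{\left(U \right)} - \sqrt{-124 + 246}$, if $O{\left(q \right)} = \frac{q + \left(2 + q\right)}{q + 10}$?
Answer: $- \frac{8}{5} - \sqrt{122} \approx -12.645$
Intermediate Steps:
$O{\left(q \right)} = \frac{2 + 2 q}{10 + q}$
$O{\left(U \right)} - \sqrt{-124 + 246} = \frac{2 \left(1 - 5\right)}{10 - 5} - \sqrt{-124 + 246} = 2 \cdot \frac{1}{5} \left(-4\right) - \sqrt{122} = - \frac{8}{5} - \sqrt{122}$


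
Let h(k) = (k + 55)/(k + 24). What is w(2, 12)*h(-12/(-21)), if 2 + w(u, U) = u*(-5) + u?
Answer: -1945/86 ≈ -22.616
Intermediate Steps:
h(k) = (55 + k)/(24 + k)
w(u, U) = -2 - 4*u (w(u, U) = -2 + (u*(-5) + u) = -2 + (-5*u + u) = -2 - 4*u)
w(2, 12)*h(-12/(-21)) = (-2 - 4*2)*((55 - 12/(-21))/(24 - 12/(-21))) = (-2 - 8)*((55 - 12*(-1/21))/(24 - 12*(-1/21))) = -10*(55 + 4/7)/(24 + 4/7) = -10*389/(172/7*7) = -35*389/(86*7) = -10*389/172 = -1945/86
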